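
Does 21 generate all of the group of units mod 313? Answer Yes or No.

Yes

φ(313) = 313 − 1 = 312 = 2^3 · 3 · 13.
It suffices to check that the order of 21 is not a proper divisor of 312: compute 21^(312/q) for q ∈ {2, 3, 13}.
21^156 ≡ 312 (mod 313)  [q = 2: ≢ 1 ✓]
21^104 ≡ 98 (mod 313)  [q = 3: ≢ 1 ✓]
21^24 ≡ 249 (mod 313)  [q = 13: ≢ 1 ✓]
All checks pass, so 21 has order 312 and is a primitive root modulo 313.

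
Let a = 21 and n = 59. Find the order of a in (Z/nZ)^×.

29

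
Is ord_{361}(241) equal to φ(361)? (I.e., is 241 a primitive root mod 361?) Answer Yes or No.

φ(361) = φ(19^2) = 19·(19−1) = 342 = 2 · 3^2 · 19.
An element g generates (Z/361Z)^× iff g^(342/q) ≢ 1 (mod 361) for each prime q ∈ {2, 3, 19}.
241^171 ≡ 360 (mod 361)  [q = 2: ≢ 1 ✓]
241^114 ≡ 68 (mod 361)  [q = 3: ≢ 1 ✓]
241^18 ≡ 20 (mod 361)  [q = 19: ≢ 1 ✓]
None equal 1, so ord_361(241) = 342: 241 is a primitive root.

Yes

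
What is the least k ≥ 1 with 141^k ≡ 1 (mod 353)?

352

ord(141) | φ(353) = 353 − 1 = 352 = 2^5 · 11.
Divisors of 352: 1, 2, 4, 8, 11, 16, 22, 32, 44, 88, 176, 352.
Compute 141^d (mod 353) for the divisors d until we hit 1:
141^1 ≡ 141
141^2 ≡ 113
141^4 ≡ 61
141^8 ≡ 191
141^11 ≡ 343
141^16 ≡ 122
141^22 ≡ 100
141^32 ≡ 58
141^44 ≡ 116
141^88 ≡ 42
141^176 ≡ 352
141^352 ≡ 1
Therefore the multiplicative order of 141 modulo 353 is 352.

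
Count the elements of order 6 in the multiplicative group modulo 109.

2

φ(109) = 109 − 1 = 108 = 2^2 · 3^3.
(Z/109Z)^× is cyclic (|G| = 108); a cyclic group of order m has exactly φ(d) elements of each order d | m, and none otherwise.
6 = 2 · 3 divides 108, and φ(6) = 2.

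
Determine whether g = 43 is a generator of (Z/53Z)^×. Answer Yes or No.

φ(53) = 53 − 1 = 52 = 2^2 · 13.
Test 43^(52/q) mod 53 for each prime factor q of 52:
43^26 ≡ 1 (mod 53)  [q = 2: ≡ 1 ✗]
43^4 ≡ 36 (mod 53)  [q = 13: ≢ 1 ✓]
43^26 ≡ 1 shows ord(43) | 26, strictly less than φ(53); not a primitive root.

No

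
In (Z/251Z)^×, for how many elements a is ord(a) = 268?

φ(251) = 251 − 1 = 250 = 2 · 5^3.
(Z/251Z)^× is cyclic (|G| = 250); a cyclic group of order m has exactly φ(d) elements of each order d | m, and none otherwise.
268 does not divide 250, so no element of (Z/251Z)^× has order 268.

0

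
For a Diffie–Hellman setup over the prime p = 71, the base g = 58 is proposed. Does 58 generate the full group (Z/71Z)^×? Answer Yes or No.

φ(71) = 71 − 1 = 70 = 2 · 5 · 7.
Test 58^(70/q) mod 71 for each prime factor q of 70:
58^35 ≡ 1 (mod 71)  [q = 2: ≡ 1 ✗]
58^14 ≡ 25 (mod 71)  [q = 5: ≢ 1 ✓]
58^10 ≡ 20 (mod 71)  [q = 7: ≢ 1 ✓]
58^35 ≡ 1 shows ord(58) | 35, strictly less than φ(71); not a primitive root.

No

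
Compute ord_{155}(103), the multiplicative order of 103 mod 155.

By Lagrange's theorem, ord_155(103) divides φ(155) = φ(5·31) = (5−1)·(31−1) = 4·30 = 120 = 2^3 · 3 · 5.
Divisors of 120: 1, 2, 3, 4, 5, 6, 8, 10, 12, 15, 20, 24, 30, 40, 60, 120.
Test each divisor d:
103^1 ≡ 103 (mod 155)
103^2 ≡ 69 (mod 155)
103^3 ≡ 132 (mod 155)
103^4 ≡ 111 (mod 155)
103^5 ≡ 118 (mod 155)
103^6 ≡ 64 (mod 155)
103^8 ≡ 76 (mod 155)
103^10 ≡ 129 (mod 155)
103^12 ≡ 66 (mod 155)
103^15 ≡ 32 (mod 155)
103^20 ≡ 56 (mod 155)
103^24 ≡ 16 (mod 155)
103^30 ≡ 94 (mod 155)
103^40 ≡ 36 (mod 155)
103^60 ≡ 1 (mod 155) ✓
Hence ord(103) = 60.

60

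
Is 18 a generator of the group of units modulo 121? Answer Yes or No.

φ(121) = φ(11^2) = 11·(11−1) = 110 = 2 · 5 · 11.
Test 18^(110/q) mod 121 for each prime factor q of 110:
18^55 ≡ 120 (mod 121)  [q = 2: ≢ 1 ✓]
18^22 ≡ 27 (mod 121)  [q = 5: ≢ 1 ✓]
18^10 ≡ 56 (mod 121)  [q = 11: ≢ 1 ✓]
All checks pass, so 18 has order 110 and is a primitive root modulo 121.

Yes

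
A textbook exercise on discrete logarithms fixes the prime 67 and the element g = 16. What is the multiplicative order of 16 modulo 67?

Since 16 ∈ (Z/67Z)^×, its order divides φ(67) = 67 − 1 = 66 = 2 · 3 · 11.
Divisors of 66: 1, 2, 3, 6, 11, 22, 33, 66.
Evaluate successive powers at the divisors of 66:
16^1 ≡ 16 (mod 67)
16^2 ≡ 55 (mod 67)
16^3 ≡ 9 (mod 67)
16^6 ≡ 14 (mod 67)
16^11 ≡ 29 (mod 67)
16^22 ≡ 37 (mod 67)
16^33 ≡ 1 (mod 67) ✓
The smallest such exponent is 33, so the order of 16 is 33.

33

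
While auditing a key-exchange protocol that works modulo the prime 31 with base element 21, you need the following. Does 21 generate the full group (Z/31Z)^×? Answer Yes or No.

Yes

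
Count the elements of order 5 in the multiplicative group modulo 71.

4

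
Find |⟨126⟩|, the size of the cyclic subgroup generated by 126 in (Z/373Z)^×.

124

The order of 126 must divide φ(373) = 373 − 1 = 372 = 2^2 · 3 · 31.
Divisors of 372: 1, 2, 3, 4, 6, 12, 31, 62, 93, 124, 186, 372.
Compute 126^d (mod 373) for the divisors d until we hit 1:
126^1 ≡ 126
126^2 ≡ 210
126^3 ≡ 350
126^4 ≡ 86
126^6 ≡ 156
126^12 ≡ 91
126^31 ≡ 104
126^62 ≡ 372
126^93 ≡ 269
126^124 ≡ 1
The smallest such exponent is 124, so the order of 126 is 124.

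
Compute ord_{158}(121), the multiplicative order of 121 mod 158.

The order of 121 must divide φ(158) = φ(2)·φ(79) = 1·78 = 78 = 2 · 3 · 13.
Divisors of 78: 1, 2, 3, 6, 13, 26, 39, 78.
Compute 121^d (mod 158) for the divisors d until we hit 1:
121^1 ≡ 121
121^2 ≡ 105
121^3 ≡ 65
121^6 ≡ 117
121^13 ≡ 55
121^26 ≡ 23
121^39 ≡ 1
So ord_158(121) = 39.

39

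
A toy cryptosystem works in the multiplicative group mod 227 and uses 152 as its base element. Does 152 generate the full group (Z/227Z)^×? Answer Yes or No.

φ(227) = 227 − 1 = 226 = 2 · 113.
Test 152^(226/q) mod 227 for each prime factor q of 226:
152^113 ≡ 226 (mod 227)  [q = 2: ≢ 1 ✓]
152^2 ≡ 177 (mod 227)  [q = 113: ≢ 1 ✓]
None equal 1, so ord_227(152) = 226: 152 is a primitive root.

Yes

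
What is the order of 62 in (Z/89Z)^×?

ord(62) | φ(89) = 89 − 1 = 88 = 2^3 · 11.
Divisors of 88: 1, 2, 4, 8, 11, 22, 44, 88.
Compute 62^d (mod 89) for the divisors d until we hit 1:
62^1 ≡ 62
62^2 ≡ 17
62^4 ≡ 22
62^8 ≡ 39
62^11 ≡ 77
62^22 ≡ 55
62^44 ≡ 88
62^88 ≡ 1
The smallest such exponent is 88, so the order of 62 is 88.

88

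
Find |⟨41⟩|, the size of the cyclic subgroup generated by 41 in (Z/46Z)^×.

ord(41) | φ(46) = φ(2)·φ(23) = 1·22 = 22 = 2 · 11.
Divisors of 22: 1, 2, 11, 22.
Check 41^d mod 46 for each divisor in increasing order:
41^1 ≡ 41
41^2 ≡ 25
41^11 ≡ 1
So ord_46(41) = 11.

11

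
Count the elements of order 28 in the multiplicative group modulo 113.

12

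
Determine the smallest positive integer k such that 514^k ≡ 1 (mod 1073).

252

The order of 514 must divide φ(1073) = φ(29·37) = (29−1)·(37−1) = 28·36 = 1008 = 2^4 · 3^2 · 7.
Divisors of 1008: 1, 2, 3, 4, 6, 7, 8, 9, 12, 14, 16, 18, 21, 24, 28, 36, 42, 48, 56, 63, 72, 84, 112, 126, 144, 168, 252, 336, 504, 1008.
Evaluate successive powers at the divisors of 1008:
514^1 ≡ 514
514^2 ≡ 238
514^3 ≡ 10
514^4 ≡ 848
514^6 ≡ 100
514^7 ≡ 969
514^8 ≡ 194
514^9 ≡ 1000
514^12 ≡ 343
514^14 ≡ 86
514^16 ≡ 81
514^18 ≡ 1037
514^21 ≡ 713
514^24 ≡ 692
514^28 ≡ 958
514^36 ≡ 223
514^42 ≡ 840
514^48 ≡ 306
514^56 ≡ 349
514^63 ≡ 186
514^72 ≡ 371
514^84 ≡ 639
514^112 ≡ 552
514^126 ≡ 260
514^144 ≡ 297
514^168 ≡ 581
514^252 ≡ 1
Therefore the multiplicative order of 514 modulo 1073 is 252.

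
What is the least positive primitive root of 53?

2

φ(53) = 53 − 1 = 52 = 2^2 · 13.
Test candidates g = 2, 3, … against the prime factors q ∈ {2, 13} of φ(53): g is a generator iff g^(52/q) ≢ 1 for every such q.
g = 2: 2^26 ≡ 52; 2^4 ≡ 16 — none is 1, so 2 is a primitive root.
The smallest primitive root modulo 53 is 2.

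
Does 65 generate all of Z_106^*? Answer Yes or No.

φ(106) = φ(2)·φ(53) = 1·52 = 52 = 2^2 · 13.
An element g generates (Z/106Z)^× iff g^(52/q) ≢ 1 (mod 106) for each prime q ∈ {2, 13}.
65^26 ≡ 105 (mod 106)  [q = 2: ≢ 1 ✓]
65^4 ≡ 13 (mod 106)  [q = 13: ≢ 1 ✓]
All checks pass, so 65 has order 52 and is a primitive root modulo 106.

Yes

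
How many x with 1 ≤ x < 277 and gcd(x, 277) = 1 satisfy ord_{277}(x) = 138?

44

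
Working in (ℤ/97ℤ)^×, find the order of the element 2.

48

ord(2) | φ(97) = 97 − 1 = 96 = 2^5 · 3.
Divisors of 96: 1, 2, 3, 4, 6, 8, 12, 16, 24, 32, 48, 96.
Evaluate successive powers at the divisors of 96:
2^1 ≡ 2
2^2 ≡ 4
2^3 ≡ 8
2^4 ≡ 16
2^6 ≡ 64
2^8 ≡ 62
2^12 ≡ 22
2^16 ≡ 61
2^24 ≡ 96
2^32 ≡ 35
2^48 ≡ 1
The smallest such exponent is 48, so the order of 2 is 48.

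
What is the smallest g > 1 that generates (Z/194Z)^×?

5

φ(194) = φ(2)·φ(97) = 1·96 = 96 = 2^5 · 3.
g is a primitive root iff g^(96/q) ≢ 1 (mod 194) for each prime q ∈ {2, 3}.
g = 2: gcd(2, 194) = 2 > 1, not a unit — skip.
g = 3: 3^48 ≡ 1 — hits 1, so not a primitive root.
g = 4: gcd(4, 194) = 2 > 1, not a unit — skip.
g = 5: 5^48 ≡ 193; 5^32 ≡ 35 — none is 1, so 5 is a primitive root.
The smallest primitive root modulo 194 is 5.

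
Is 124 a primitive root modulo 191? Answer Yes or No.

Yes

φ(191) = 191 − 1 = 190 = 2 · 5 · 19.
An element g generates (Z/191Z)^× iff g^(190/q) ≢ 1 (mod 191) for each prime q ∈ {2, 5, 19}.
124^95 ≡ 190 (mod 191)  [q = 2: ≢ 1 ✓]
124^38 ≡ 109 (mod 191)  [q = 5: ≢ 1 ✓]
124^10 ≡ 6 (mod 191)  [q = 19: ≢ 1 ✓]
None equal 1, so ord_191(124) = 190: 124 is a primitive root.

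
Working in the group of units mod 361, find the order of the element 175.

ord(175) | φ(361) = φ(19^2) = 19·(19−1) = 342 = 2 · 3^2 · 19.
Divisors of 342: 1, 2, 3, 6, 9, 18, 19, 38, 57, 114, 171, 342.
Test each divisor d:
175^1 ≡ 175 (mod 361)
175^2 ≡ 301 (mod 361)
175^3 ≡ 330 (mod 361)
175^6 ≡ 239 (mod 361)
175^9 ≡ 172 (mod 361)
175^18 ≡ 343 (mod 361)
175^19 ≡ 99 (mod 361)
175^38 ≡ 54 (mod 361)
175^57 ≡ 292 (mod 361)
175^114 ≡ 68 (mod 361)
175^171 ≡ 1 (mod 361) ✓
Hence ord(175) = 171.

171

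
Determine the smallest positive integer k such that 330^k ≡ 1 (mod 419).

19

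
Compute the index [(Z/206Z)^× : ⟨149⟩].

34

Since 149 ∈ (Z/206Z)^×, its order divides φ(206) = φ(2)·φ(103) = 1·102 = 102 = 2 · 3 · 17.
Divisors of 102: 1, 2, 3, 6, 17, 34, 51, 102.
Check 149^d mod 206 for each divisor in increasing order:
149^1 ≡ 149
149^2 ≡ 159
149^3 ≡ 1
Thus |⟨149⟩| = ord(149) = 3.
[(Z/206Z)^× : ⟨149⟩] = 102/3 = 34.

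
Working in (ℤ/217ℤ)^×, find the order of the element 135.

30

Since 135 ∈ (Z/217Z)^×, its order divides φ(217) = φ(7·31) = (7−1)·(31−1) = 6·30 = 180 = 2^2 · 3^2 · 5.
Divisors of 180: 1, 2, 3, 4, 5, 6, 9, 10, 12, 15, 18, 20, 30, 36, 45, 60, 90, 180.
Check 135^d mod 217 for each divisor in increasing order:
135^1 ≡ 135
135^2 ≡ 214
135^3 ≡ 29
135^4 ≡ 9
135^5 ≡ 130
135^6 ≡ 190
135^9 ≡ 85
135^10 ≡ 191
135^12 ≡ 78
135^15 ≡ 92
135^18 ≡ 64
135^20 ≡ 25
135^30 ≡ 1
Therefore the multiplicative order of 135 modulo 217 is 30.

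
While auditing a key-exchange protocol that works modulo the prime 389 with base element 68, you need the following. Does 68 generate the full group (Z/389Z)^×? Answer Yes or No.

φ(389) = 389 − 1 = 388 = 2^2 · 97.
68 is a primitive root mod 389 iff 68^(φ(389)/q) ≢ 1 for every prime q | φ(389), i.e. q ∈ {2, 97}.
68^194 ≡ 1 (mod 389)  [q = 2: ≡ 1 ✗]
68^4 ≡ 380 (mod 389)  [q = 97: ≢ 1 ✓]
68^194 ≡ 1 shows ord(68) | 194, strictly less than φ(389); not a primitive root.

No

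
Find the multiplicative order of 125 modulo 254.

14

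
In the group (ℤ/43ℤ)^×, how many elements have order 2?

φ(43) = 43 − 1 = 42 = 2 · 3 · 7.
In a cyclic group of order 42, there are φ(d) elements of order d for each divisor d of 42, and zero for non-divisors.
2 | 42, and φ(2) = 2 − 1 = 1.

1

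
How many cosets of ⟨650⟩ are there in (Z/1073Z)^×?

Since 650 ∈ (Z/1073Z)^×, its order divides φ(1073) = φ(29·37) = (29−1)·(37−1) = 28·36 = 1008 = 2^4 · 3^2 · 7.
Divisors of 1008: 1, 2, 3, 4, 6, 7, 8, 9, 12, 14, 16, 18, 21, 24, 28, 36, 42, 48, 56, 63, 72, 84, 112, 126, 144, 168, 252, 336, 504, 1008.
Evaluate successive powers at the divisors of 1008:
650^1 ≡ 650 (mod 1073)
650^2 ≡ 811 (mod 1073)
650^3 ≡ 307 (mod 1073)
650^4 ≡ 1045 (mod 1073)
650^6 ≡ 898 (mod 1073)
650^7 ≡ 1061 (mod 1073)
650^8 ≡ 784 (mod 1073)
650^9 ≡ 998 (mod 1073)
650^12 ≡ 581 (mod 1073)
650^14 ≡ 144 (mod 1073)
650^16 ≡ 900 (mod 1073)
650^18 ≡ 260 (mod 1073)
650^21 ≡ 418 (mod 1073)
650^24 ≡ 639 (mod 1073)
650^28 ≡ 349 (mod 1073)
650^36 ≡ 1 (mod 1073) ✓
Thus |⟨650⟩| = ord(650) = 36.
The index is φ(1073) / ord(650) = 1008 / 36 = 28.

28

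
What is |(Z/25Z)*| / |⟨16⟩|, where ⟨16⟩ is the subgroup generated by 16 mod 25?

4

By Lagrange's theorem, ord_25(16) divides φ(25) = φ(5^2) = 5·(5−1) = 20 = 2^2 · 5.
Divisors of 20: 1, 2, 4, 5, 10, 20.
Evaluate successive powers at the divisors of 20:
16^1 ≡ 16 (mod 25)
16^2 ≡ 6 (mod 25)
16^4 ≡ 11 (mod 25)
16^5 ≡ 1 (mod 25) ✓
The order of 16 is 5, so the subgroup it generates has 5 elements.
Index = |(Z/25Z)^×| / |⟨16⟩| = 20 / 5 = 4.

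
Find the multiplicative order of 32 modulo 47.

By Lagrange's theorem, ord_47(32) divides φ(47) = 47 − 1 = 46 = 2 · 23.
Divisors of 46: 1, 2, 23, 46.
Evaluate successive powers at the divisors of 46:
32^1 ≡ 32
32^2 ≡ 37
32^23 ≡ 1
Hence ord(32) = 23.

23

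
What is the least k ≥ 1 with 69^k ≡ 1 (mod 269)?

268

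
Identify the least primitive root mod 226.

3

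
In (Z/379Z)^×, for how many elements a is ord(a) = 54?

18

φ(379) = 379 − 1 = 378 = 2 · 3^3 · 7.
(Z/379Z)^× is cyclic (|G| = 378); a cyclic group of order m has exactly φ(d) elements of each order d | m, and none otherwise.
54 = 2 · 3^3 divides 378, and φ(54) = 18.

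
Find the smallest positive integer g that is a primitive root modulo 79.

3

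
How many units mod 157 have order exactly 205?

0

φ(157) = 157 − 1 = 156 = 2^2 · 3 · 13.
In a cyclic group of order 156, there are φ(d) elements of order d for each divisor d of 156, and zero for non-divisors.
Since 205 ∤ 156, the count is 0.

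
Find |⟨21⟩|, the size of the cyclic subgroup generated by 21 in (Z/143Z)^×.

4

Since 21 ∈ (Z/143Z)^×, its order divides φ(143) = φ(11·13) = (11−1)·(13−1) = 10·12 = 120 = 2^3 · 3 · 5.
Divisors of 120: 1, 2, 3, 4, 5, 6, 8, 10, 12, 15, 20, 24, 30, 40, 60, 120.
Evaluate successive powers at the divisors of 120:
21^1 ≡ 21
21^2 ≡ 12
21^3 ≡ 109
21^4 ≡ 1
The smallest such exponent is 4, so the order of 21 is 4.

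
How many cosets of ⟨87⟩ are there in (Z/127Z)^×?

Since 87 ∈ (Z/127Z)^×, its order divides φ(127) = 127 − 1 = 126 = 2 · 3^2 · 7.
Divisors of 126: 1, 2, 3, 6, 7, 9, 14, 18, 21, 42, 63, 126.
Check 87^d mod 127 for each divisor in increasing order:
87^1 ≡ 87
87^2 ≡ 76
87^3 ≡ 8
87^6 ≡ 64
87^7 ≡ 107
87^9 ≡ 4
87^14 ≡ 19
87^18 ≡ 16
87^21 ≡ 1
The order of 87 is 21, so the subgroup it generates has 21 elements.
[(Z/127Z)^× : ⟨87⟩] = 126/21 = 6.

6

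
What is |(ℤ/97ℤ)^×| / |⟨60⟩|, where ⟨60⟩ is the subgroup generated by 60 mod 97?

1

ord(60) | φ(97) = 97 − 1 = 96 = 2^5 · 3.
Divisors of 96: 1, 2, 3, 4, 6, 8, 12, 16, 24, 32, 48, 96.
Compute 60^d (mod 97) for the divisors d until we hit 1:
60^1 ≡ 60 (mod 97)
60^2 ≡ 11 (mod 97)
60^3 ≡ 78 (mod 97)
60^4 ≡ 24 (mod 97)
60^6 ≡ 70 (mod 97)
60^8 ≡ 91 (mod 97)
60^12 ≡ 50 (mod 97)
60^16 ≡ 36 (mod 97)
60^24 ≡ 75 (mod 97)
60^32 ≡ 35 (mod 97)
60^48 ≡ 96 (mod 97)
60^96 ≡ 1 (mod 97) ✓
Thus |⟨60⟩| = ord(60) = 96.
The index is φ(97) / ord(60) = 96 / 96 = 1.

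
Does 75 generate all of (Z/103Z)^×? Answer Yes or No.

Yes

φ(103) = 103 − 1 = 102 = 2 · 3 · 17.
75 is a primitive root mod 103 iff 75^(φ(103)/q) ≢ 1 for every prime q | φ(103), i.e. q ∈ {2, 3, 17}.
75^51 ≡ 102 (mod 103)  [q = 2: ≢ 1 ✓]
75^34 ≡ 46 (mod 103)  [q = 3: ≢ 1 ✓]
75^6 ≡ 66 (mod 103)  [q = 17: ≢ 1 ✓]
Every test exponent gives a nontrivial residue, hence 75 generates the full group.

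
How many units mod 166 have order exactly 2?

1

φ(166) = φ(2)·φ(83) = 1·82 = 82 = 2 · 41.
Since (Z/166Z)^× is cyclic of order 82, the number of elements of order d is φ(d) when d | 82 and 0 otherwise.
2 | 82, and φ(2) = 2 − 1 = 1.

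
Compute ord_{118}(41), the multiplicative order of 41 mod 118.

29

By Lagrange's theorem, ord_118(41) divides φ(118) = φ(2)·φ(59) = 1·58 = 58 = 2 · 29.
Divisors of 58: 1, 2, 29, 58.
Check 41^d mod 118 for each divisor in increasing order:
41^1 ≡ 41
41^2 ≡ 29
41^29 ≡ 1
Therefore the multiplicative order of 41 modulo 118 is 29.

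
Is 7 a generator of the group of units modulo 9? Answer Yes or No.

φ(9) = φ(3^2) = 3·(3−1) = 6 = 2 · 3.
An element g generates (Z/9Z)^× iff g^(6/q) ≢ 1 (mod 9) for each prime q ∈ {2, 3}.
7^3 ≡ 1 (mod 9)  [q = 2: ≡ 1 ✗]
7^2 ≡ 4 (mod 9)  [q = 3: ≢ 1 ✓]
The check at q = 2 fails, so 7 generates a proper subgroup.

No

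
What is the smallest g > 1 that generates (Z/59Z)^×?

2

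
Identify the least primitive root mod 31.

φ(31) = 31 − 1 = 30 = 2 · 3 · 5.
g is a primitive root iff g^(30/q) ≢ 1 (mod 31) for each prime q ∈ {2, 3, 5}.
g = 2: 2^15 ≡ 1 — hits 1, so not a primitive root.
g = 3: 3^15 ≡ 30; 3^10 ≡ 25; 3^6 ≡ 16 — none is 1, so 3 is a primitive root.
So 3 is the smallest generator of (Z/31Z)^×.

3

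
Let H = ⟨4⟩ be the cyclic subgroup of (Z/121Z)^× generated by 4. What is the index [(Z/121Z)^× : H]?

2

The order of 4 must divide φ(121) = φ(11^2) = 11·(11−1) = 110 = 2 · 5 · 11.
Divisors of 110: 1, 2, 5, 10, 11, 22, 55, 110.
Compute 4^d (mod 121) for the divisors d until we hit 1:
4^1 ≡ 4 (mod 121)
4^2 ≡ 16 (mod 121)
4^5 ≡ 56 (mod 121)
4^10 ≡ 111 (mod 121)
4^11 ≡ 81 (mod 121)
4^22 ≡ 27 (mod 121)
4^55 ≡ 1 (mod 121) ✓
So ord_121(4) = 55, hence |⟨4⟩| = 55.
[(Z/121Z)^× : ⟨4⟩] = 110/55 = 2.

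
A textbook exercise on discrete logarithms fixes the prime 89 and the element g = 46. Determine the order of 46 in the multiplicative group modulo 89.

88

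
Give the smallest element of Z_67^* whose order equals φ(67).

2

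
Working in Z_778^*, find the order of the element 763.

388

The order of 763 must divide φ(778) = φ(2)·φ(389) = 1·388 = 388 = 2^2 · 97.
Divisors of 388: 1, 2, 4, 97, 194, 388.
Compute 763^d (mod 778) for the divisors d until we hit 1:
763^1 ≡ 763 (mod 778)
763^2 ≡ 225 (mod 778)
763^4 ≡ 55 (mod 778)
763^97 ≡ 115 (mod 778)
763^194 ≡ 777 (mod 778)
763^388 ≡ 1 (mod 778) ✓
Hence ord(763) = 388.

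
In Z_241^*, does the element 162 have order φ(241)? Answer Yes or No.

No

φ(241) = 241 − 1 = 240 = 2^4 · 3 · 5.
162 is a primitive root mod 241 iff 162^(φ(241)/q) ≢ 1 for every prime q | φ(241), i.e. q ∈ {2, 3, 5}.
162^120 ≡ 1 (mod 241)  [q = 2: ≡ 1 ✗]
162^80 ≡ 1 (mod 241)  [q = 3: ≡ 1 ✗]
162^48 ≡ 205 (mod 241)  [q = 5: ≢ 1 ✓]
Since 162^120 ≡ 1, the order of 162 divides 120 < 240, so 162 is not a primitive root.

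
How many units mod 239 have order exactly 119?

φ(239) = 239 − 1 = 238 = 2 · 7 · 17.
(Z/239Z)^× is cyclic (|G| = 238); a cyclic group of order m has exactly φ(d) elements of each order d | m, and none otherwise.
119 = 7 · 17 divides 238, and φ(119) = 96.

96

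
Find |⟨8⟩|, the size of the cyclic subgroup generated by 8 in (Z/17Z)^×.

8

ord(8) | φ(17) = 17 − 1 = 16 = 2^4.
Divisors of 16: 1, 2, 4, 8, 16.
Evaluate successive powers at the divisors of 16:
8^1 ≡ 8 (mod 17)
8^2 ≡ 13 (mod 17)
8^4 ≡ 16 (mod 17)
8^8 ≡ 1 (mod 17) ✓
Therefore the multiplicative order of 8 modulo 17 is 8.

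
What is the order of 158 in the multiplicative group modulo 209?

ord(158) | φ(209) = φ(11·19) = (11−1)·(19−1) = 10·18 = 180 = 2^2 · 3^2 · 5.
Divisors of 180: 1, 2, 3, 4, 5, 6, 9, 10, 12, 15, 18, 20, 30, 36, 45, 60, 90, 180.
Evaluate successive powers at the divisors of 180:
158^1 ≡ 158 (mod 209)
158^2 ≡ 93 (mod 209)
158^3 ≡ 64 (mod 209)
158^4 ≡ 80 (mod 209)
158^5 ≡ 100 (mod 209)
158^6 ≡ 125 (mod 209)
158^9 ≡ 58 (mod 209)
158^10 ≡ 177 (mod 209)
158^12 ≡ 159 (mod 209)
158^15 ≡ 144 (mod 209)
158^18 ≡ 20 (mod 209)
158^20 ≡ 188 (mod 209)
158^30 ≡ 45 (mod 209)
158^36 ≡ 191 (mod 209)
158^45 ≡ 1 (mod 209) ✓
The smallest such exponent is 45, so the order of 158 is 45.

45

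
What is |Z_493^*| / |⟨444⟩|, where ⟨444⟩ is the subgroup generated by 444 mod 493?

By Lagrange's theorem, ord_493(444) divides φ(493) = φ(17·29) = (17−1)·(29−1) = 16·28 = 448 = 2^6 · 7.
Divisors of 448: 1, 2, 4, 7, 8, 14, 16, 28, 32, 56, 64, 112, 224, 448.
Evaluate successive powers at the divisors of 448:
444^1 ≡ 444 (mod 493)
444^2 ≡ 429 (mod 493)
444^4 ≡ 152 (mod 493)
444^7 ≡ 434 (mod 493)
444^8 ≡ 426 (mod 493)
444^14 ≡ 30 (mod 493)
444^16 ≡ 52 (mod 493)
444^28 ≡ 407 (mod 493)
444^32 ≡ 239 (mod 493)
444^56 ≡ 1 (mod 493) ✓
The order of 444 is 56, so the subgroup it generates has 56 elements.
[(Z/493Z)^× : ⟨444⟩] = 448/56 = 8.

8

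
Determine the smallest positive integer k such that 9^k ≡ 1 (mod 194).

Since 9 ∈ (Z/194Z)^×, its order divides φ(194) = φ(2)·φ(97) = 1·96 = 96 = 2^5 · 3.
Divisors of 96: 1, 2, 3, 4, 6, 8, 12, 16, 24, 32, 48, 96.
Evaluate successive powers at the divisors of 96:
9^1 ≡ 9
9^2 ≡ 81
9^3 ≡ 147
9^4 ≡ 159
9^6 ≡ 75
9^8 ≡ 61
9^12 ≡ 193
9^16 ≡ 35
9^24 ≡ 1
Hence ord(9) = 24.

24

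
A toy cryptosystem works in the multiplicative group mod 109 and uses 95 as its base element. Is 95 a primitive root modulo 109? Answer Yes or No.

Yes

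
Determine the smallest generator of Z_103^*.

5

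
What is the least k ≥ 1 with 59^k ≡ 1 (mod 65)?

12

By Lagrange's theorem, ord_65(59) divides φ(65) = φ(5·13) = (5−1)·(13−1) = 4·12 = 48 = 2^4 · 3.
Divisors of 48: 1, 2, 3, 4, 6, 8, 12, 16, 24, 48.
Test each divisor d:
59^1 ≡ 59
59^2 ≡ 36
59^3 ≡ 44
59^4 ≡ 61
59^6 ≡ 51
59^8 ≡ 16
59^12 ≡ 1
Therefore the multiplicative order of 59 modulo 65 is 12.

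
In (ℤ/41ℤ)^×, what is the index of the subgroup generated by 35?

ord(35) | φ(41) = 41 − 1 = 40 = 2^3 · 5.
Divisors of 40: 1, 2, 4, 5, 8, 10, 20, 40.
Compute 35^d (mod 41) for the divisors d until we hit 1:
35^1 ≡ 35
35^2 ≡ 36
35^4 ≡ 25
35^5 ≡ 14
35^8 ≡ 10
35^10 ≡ 32
35^20 ≡ 40
35^40 ≡ 1
So ord_41(35) = 40, hence |⟨35⟩| = 40.
The index is φ(41) / ord(35) = 40 / 40 = 1.

1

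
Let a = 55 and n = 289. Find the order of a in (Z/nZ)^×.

68

The order of 55 must divide φ(289) = φ(17^2) = 17·(17−1) = 272 = 2^4 · 17.
Divisors of 272: 1, 2, 4, 8, 16, 17, 34, 68, 136, 272.
Evaluate successive powers at the divisors of 272:
55^1 ≡ 55 (mod 289)
55^2 ≡ 135 (mod 289)
55^4 ≡ 18 (mod 289)
55^8 ≡ 35 (mod 289)
55^16 ≡ 69 (mod 289)
55^17 ≡ 38 (mod 289)
55^34 ≡ 288 (mod 289)
55^68 ≡ 1 (mod 289) ✓
Therefore the multiplicative order of 55 modulo 289 is 68.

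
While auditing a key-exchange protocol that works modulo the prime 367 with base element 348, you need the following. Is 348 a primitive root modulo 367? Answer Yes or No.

No

φ(367) = 367 − 1 = 366 = 2 · 3 · 61.
It suffices to check that the order of 348 is not a proper divisor of 366: compute 348^(366/q) for q ∈ {2, 3, 61}.
348^183 ≡ 1 (mod 367)  [q = 2: ≡ 1 ✗]
348^122 ≡ 83 (mod 367)  [q = 3: ≢ 1 ✓]
348^6 ≡ 151 (mod 367)  [q = 61: ≢ 1 ✓]
348^183 ≡ 1 shows ord(348) | 183, strictly less than φ(367); not a primitive root.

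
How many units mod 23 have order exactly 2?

1

φ(23) = 23 − 1 = 22 = 2 · 11.
In a cyclic group of order 22, there are φ(d) elements of order d for each divisor d of 22, and zero for non-divisors.
2 | 22, and φ(2) = 2 − 1 = 1.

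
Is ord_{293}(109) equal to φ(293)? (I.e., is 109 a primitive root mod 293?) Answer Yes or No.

φ(293) = 293 − 1 = 292 = 2^2 · 73.
109 is a primitive root mod 293 iff 109^(φ(293)/q) ≢ 1 for every prime q | φ(293), i.e. q ∈ {2, 73}.
109^146 ≡ 1 (mod 293)  [q = 2: ≡ 1 ✗]
109^4 ≡ 137 (mod 293)  [q = 73: ≢ 1 ✓]
The check at q = 2 fails, so 109 generates a proper subgroup.

No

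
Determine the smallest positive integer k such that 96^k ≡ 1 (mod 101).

50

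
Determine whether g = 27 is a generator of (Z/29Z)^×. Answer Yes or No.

φ(29) = 29 − 1 = 28 = 2^2 · 7.
It suffices to check that the order of 27 is not a proper divisor of 28: compute 27^(28/q) for q ∈ {2, 7}.
27^14 ≡ 28 (mod 29)  [q = 2: ≢ 1 ✓]
27^4 ≡ 16 (mod 29)  [q = 7: ≢ 1 ✓]
None equal 1, so ord_29(27) = 28: 27 is a primitive root.

Yes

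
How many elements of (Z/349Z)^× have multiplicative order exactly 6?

2

φ(349) = 349 − 1 = 348 = 2^2 · 3 · 29.
Since (Z/349Z)^× is cyclic of order 348, the number of elements of order d is φ(d) when d | 348 and 0 otherwise.
6 = 2 · 3 divides 348, and φ(6) = 2.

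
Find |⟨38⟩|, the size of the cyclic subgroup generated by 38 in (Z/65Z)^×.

4

ord(38) | φ(65) = φ(5·13) = (5−1)·(13−1) = 4·12 = 48 = 2^4 · 3.
Divisors of 48: 1, 2, 3, 4, 6, 8, 12, 16, 24, 48.
Evaluate successive powers at the divisors of 48:
38^1 ≡ 38 (mod 65)
38^2 ≡ 14 (mod 65)
38^3 ≡ 12 (mod 65)
38^4 ≡ 1 (mod 65) ✓
Hence ord(38) = 4.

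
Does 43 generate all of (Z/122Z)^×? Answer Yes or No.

Yes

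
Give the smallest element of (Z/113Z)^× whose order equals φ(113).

3

φ(113) = 113 − 1 = 112 = 2^4 · 7.
Test candidates g = 2, 3, … against the prime factors q ∈ {2, 7} of φ(113): g is a generator iff g^(112/q) ≢ 1 for every such q.
g = 2: 2^56 ≡ 1 — hits 1, so not a primitive root.
g = 3: 3^56 ≡ 112; 3^16 ≡ 49 — none is 1, so 3 is a primitive root.
The smallest primitive root modulo 113 is 3.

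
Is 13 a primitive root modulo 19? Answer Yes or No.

Yes

φ(19) = 19 − 1 = 18 = 2 · 3^2.
It suffices to check that the order of 13 is not a proper divisor of 18: compute 13^(18/q) for q ∈ {2, 3}.
13^9 ≡ 18 (mod 19)  [q = 2: ≢ 1 ✓]
13^6 ≡ 11 (mod 19)  [q = 3: ≢ 1 ✓]
Every test exponent gives a nontrivial residue, hence 13 generates the full group.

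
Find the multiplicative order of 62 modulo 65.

12

Since 62 ∈ (Z/65Z)^×, its order divides φ(65) = φ(5·13) = (5−1)·(13−1) = 4·12 = 48 = 2^4 · 3.
Divisors of 48: 1, 2, 3, 4, 6, 8, 12, 16, 24, 48.
Compute 62^d (mod 65) for the divisors d until we hit 1:
62^1 ≡ 62 (mod 65)
62^2 ≡ 9 (mod 65)
62^3 ≡ 38 (mod 65)
62^4 ≡ 16 (mod 65)
62^6 ≡ 14 (mod 65)
62^8 ≡ 61 (mod 65)
62^12 ≡ 1 (mod 65) ✓
Hence ord(62) = 12.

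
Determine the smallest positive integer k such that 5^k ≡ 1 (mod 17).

16

By Lagrange's theorem, ord_17(5) divides φ(17) = 17 − 1 = 16 = 2^4.
Divisors of 16: 1, 2, 4, 8, 16.
Compute 5^d (mod 17) for the divisors d until we hit 1:
5^1 ≡ 5 (mod 17)
5^2 ≡ 8 (mod 17)
5^4 ≡ 13 (mod 17)
5^8 ≡ 16 (mod 17)
5^16 ≡ 1 (mod 17) ✓
Hence ord(5) = 16.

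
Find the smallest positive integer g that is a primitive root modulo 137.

3

φ(137) = 137 − 1 = 136 = 2^3 · 17.
g is a primitive root iff g^(136/q) ≢ 1 (mod 137) for each prime q ∈ {2, 17}.
g = 2: 2^68 ≡ 1 — hits 1, so not a primitive root.
g = 3: 3^68 ≡ 136; 3^8 ≡ 122 — none is 1, so 3 is a primitive root.
So 3 is the smallest generator of (Z/137Z)^×.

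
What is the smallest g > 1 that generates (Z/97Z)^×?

φ(97) = 97 − 1 = 96 = 2^5 · 3.
Test candidates g = 2, 3, … against the prime factors q ∈ {2, 3} of φ(97): g is a generator iff g^(96/q) ≢ 1 for every such q.
g = 2: 2^48 ≡ 1 — hits 1, so not a primitive root.
g = 3: 3^48 ≡ 1 — hits 1, so not a primitive root.
g = 4: 4^48 ≡ 1 — hits 1, so not a primitive root.
g = 5: 5^48 ≡ 96; 5^32 ≡ 35 — none is 1, so 5 is a primitive root.
So 5 is the smallest generator of (Z/97Z)^×.

5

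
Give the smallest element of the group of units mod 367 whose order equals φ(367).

6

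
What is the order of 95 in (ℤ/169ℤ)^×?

78

By Lagrange's theorem, ord_169(95) divides φ(169) = φ(13^2) = 13·(13−1) = 156 = 2^2 · 3 · 13.
Divisors of 156: 1, 2, 3, 4, 6, 12, 13, 26, 39, 52, 78, 156.
Check 95^d mod 169 for each divisor in increasing order:
95^1 ≡ 95 (mod 169)
95^2 ≡ 68 (mod 169)
95^3 ≡ 38 (mod 169)
95^4 ≡ 61 (mod 169)
95^6 ≡ 92 (mod 169)
95^12 ≡ 14 (mod 169)
95^13 ≡ 147 (mod 169)
95^26 ≡ 146 (mod 169)
95^39 ≡ 168 (mod 169)
95^52 ≡ 22 (mod 169)
95^78 ≡ 1 (mod 169) ✓
Therefore the multiplicative order of 95 modulo 169 is 78.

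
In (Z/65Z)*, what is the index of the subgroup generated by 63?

The order of 63 must divide φ(65) = φ(5·13) = (5−1)·(13−1) = 4·12 = 48 = 2^4 · 3.
Divisors of 48: 1, 2, 3, 4, 6, 8, 12, 16, 24, 48.
Compute 63^d (mod 65) for the divisors d until we hit 1:
63^1 ≡ 63
63^2 ≡ 4
63^3 ≡ 57
63^4 ≡ 16
63^6 ≡ 64
63^8 ≡ 61
63^12 ≡ 1
Thus |⟨63⟩| = ord(63) = 12.
The index is φ(65) / ord(63) = 48 / 12 = 4.

4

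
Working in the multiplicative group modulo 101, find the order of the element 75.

100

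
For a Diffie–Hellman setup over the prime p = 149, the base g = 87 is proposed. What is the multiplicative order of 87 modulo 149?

148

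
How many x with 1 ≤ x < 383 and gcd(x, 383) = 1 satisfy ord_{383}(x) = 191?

190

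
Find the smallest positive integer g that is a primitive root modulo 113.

3

φ(113) = 113 − 1 = 112 = 2^4 · 7.
g is a primitive root iff g^(112/q) ≢ 1 (mod 113) for each prime q ∈ {2, 7}.
g = 2: 2^56 ≡ 1 — hits 1, so not a primitive root.
g = 3: 3^56 ≡ 112; 3^16 ≡ 49 — none is 1, so 3 is a primitive root.
So 3 is the smallest generator of (Z/113Z)^×.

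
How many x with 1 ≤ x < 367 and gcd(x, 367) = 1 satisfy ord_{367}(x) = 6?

2

φ(367) = 367 − 1 = 366 = 2 · 3 · 61.
Since (Z/367Z)^× is cyclic of order 366, the number of elements of order d is φ(d) when d | 366 and 0 otherwise.
6 = 2 · 3 divides 366, and φ(6) = 2.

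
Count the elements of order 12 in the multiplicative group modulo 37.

φ(37) = 37 − 1 = 36 = 2^2 · 3^2.
Since (Z/37Z)^× is cyclic of order 36, the number of elements of order d is φ(d) when d | 36 and 0 otherwise.
12 = 2^2 · 3 divides 36, and φ(12) = 4.

4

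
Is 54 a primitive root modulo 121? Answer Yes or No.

No

φ(121) = φ(11^2) = 11·(11−1) = 110 = 2 · 5 · 11.
Test 54^(110/q) mod 121 for each prime factor q of 110:
54^55 ≡ 120 (mod 121)  [q = 2: ≢ 1 ✓]
54^22 ≡ 1 (mod 121)  [q = 5: ≡ 1 ✗]
54^10 ≡ 56 (mod 121)  [q = 11: ≢ 1 ✓]
54^22 ≡ 1 shows ord(54) | 22, strictly less than φ(121); not a primitive root.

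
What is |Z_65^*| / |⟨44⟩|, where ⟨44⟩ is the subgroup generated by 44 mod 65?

12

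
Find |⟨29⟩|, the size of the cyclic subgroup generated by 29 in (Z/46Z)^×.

By Lagrange's theorem, ord_46(29) divides φ(46) = φ(2)·φ(23) = 1·22 = 22 = 2 · 11.
Divisors of 22: 1, 2, 11, 22.
Check 29^d mod 46 for each divisor in increasing order:
29^1 ≡ 29 (mod 46)
29^2 ≡ 13 (mod 46)
29^11 ≡ 1 (mod 46) ✓
Hence ord(29) = 11.

11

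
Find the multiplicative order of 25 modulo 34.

The order of 25 must divide φ(34) = φ(2)·φ(17) = 1·16 = 16 = 2^4.
Divisors of 16: 1, 2, 4, 8, 16.
Check 25^d mod 34 for each divisor in increasing order:
25^1 ≡ 25 (mod 34)
25^2 ≡ 13 (mod 34)
25^4 ≡ 33 (mod 34)
25^8 ≡ 1 (mod 34) ✓
So ord_34(25) = 8.

8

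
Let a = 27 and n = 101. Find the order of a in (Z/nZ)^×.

Since 27 ∈ (Z/101Z)^×, its order divides φ(101) = 101 − 1 = 100 = 2^2 · 5^2.
Divisors of 100: 1, 2, 4, 5, 10, 20, 25, 50, 100.
Check 27^d mod 101 for each divisor in increasing order:
27^1 ≡ 27
27^2 ≡ 22
27^4 ≡ 80
27^5 ≡ 39
27^10 ≡ 6
27^20 ≡ 36
27^25 ≡ 91
27^50 ≡ 100
27^100 ≡ 1
So ord_101(27) = 100.

100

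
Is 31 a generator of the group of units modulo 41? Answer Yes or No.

No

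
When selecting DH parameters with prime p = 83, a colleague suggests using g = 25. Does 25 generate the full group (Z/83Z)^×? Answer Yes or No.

No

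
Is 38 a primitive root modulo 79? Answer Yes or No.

No

φ(79) = 79 − 1 = 78 = 2 · 3 · 13.
Test 38^(78/q) mod 79 for each prime factor q of 78:
38^39 ≡ 1 (mod 79)  [q = 2: ≡ 1 ✗]
38^26 ≡ 1 (mod 79)  [q = 3: ≡ 1 ✗]
38^6 ≡ 62 (mod 79)  [q = 13: ≢ 1 ✓]
The check at q = 2 fails, so 38 generates a proper subgroup.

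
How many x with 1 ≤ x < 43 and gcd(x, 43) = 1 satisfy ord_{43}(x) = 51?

0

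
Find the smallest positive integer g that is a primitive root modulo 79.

3

φ(79) = 79 − 1 = 78 = 2 · 3 · 13.
Test candidates g = 2, 3, … against the prime factors q ∈ {2, 3, 13} of φ(79): g is a generator iff g^(78/q) ≢ 1 for every such q.
g = 2: 2^39 ≡ 1 — hits 1, so not a primitive root.
g = 3: 3^39 ≡ 78; 3^26 ≡ 23; 3^6 ≡ 18 — none is 1, so 3 is a primitive root.
So 3 is the smallest generator of (Z/79Z)^×.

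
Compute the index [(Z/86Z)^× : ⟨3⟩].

By Lagrange's theorem, ord_86(3) divides φ(86) = φ(2)·φ(43) = 1·42 = 42 = 2 · 3 · 7.
Divisors of 42: 1, 2, 3, 6, 7, 14, 21, 42.
Check 3^d mod 86 for each divisor in increasing order:
3^1 ≡ 3 (mod 86)
3^2 ≡ 9 (mod 86)
3^3 ≡ 27 (mod 86)
3^6 ≡ 41 (mod 86)
3^7 ≡ 37 (mod 86)
3^14 ≡ 79 (mod 86)
3^21 ≡ 85 (mod 86)
3^42 ≡ 1 (mod 86) ✓
Thus |⟨3⟩| = ord(3) = 42.
Index = |(Z/86Z)^×| / |⟨3⟩| = 42 / 42 = 1.

1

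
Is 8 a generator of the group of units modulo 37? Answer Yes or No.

No

φ(37) = 37 − 1 = 36 = 2^2 · 3^2.
Test 8^(36/q) mod 37 for each prime factor q of 36:
8^18 ≡ 36 (mod 37)  [q = 2: ≢ 1 ✓]
8^12 ≡ 1 (mod 37)  [q = 3: ≡ 1 ✗]
8^12 ≡ 1 shows ord(8) | 12, strictly less than φ(37); not a primitive root.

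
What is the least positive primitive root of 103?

5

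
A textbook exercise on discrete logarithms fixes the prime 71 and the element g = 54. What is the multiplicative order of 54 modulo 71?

5

Since 54 ∈ (Z/71Z)^×, its order divides φ(71) = 71 − 1 = 70 = 2 · 5 · 7.
Divisors of 70: 1, 2, 5, 7, 10, 14, 35, 70.
Test each divisor d:
54^1 ≡ 54 (mod 71)
54^2 ≡ 5 (mod 71)
54^5 ≡ 1 (mod 71) ✓
The smallest such exponent is 5, so the order of 54 is 5.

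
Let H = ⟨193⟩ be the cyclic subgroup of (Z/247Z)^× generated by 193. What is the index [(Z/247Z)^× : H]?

6

Since 193 ∈ (Z/247Z)^×, its order divides φ(247) = φ(13·19) = (13−1)·(19−1) = 12·18 = 216 = 2^3 · 3^3.
Divisors of 216: 1, 2, 3, 4, 6, 8, 9, 12, 18, 24, 27, 36, 54, 72, 108, 216.
Compute 193^d (mod 247) for the divisors d until we hit 1:
193^1 ≡ 193 (mod 247)
193^2 ≡ 199 (mod 247)
193^3 ≡ 122 (mod 247)
193^4 ≡ 81 (mod 247)
193^6 ≡ 64 (mod 247)
193^8 ≡ 139 (mod 247)
193^9 ≡ 151 (mod 247)
193^12 ≡ 144 (mod 247)
193^18 ≡ 77 (mod 247)
193^24 ≡ 235 (mod 247)
193^27 ≡ 18 (mod 247)
193^36 ≡ 1 (mod 247) ✓
The order of 193 is 36, so the subgroup it generates has 36 elements.
[(Z/247Z)^× : ⟨193⟩] = 216/36 = 6.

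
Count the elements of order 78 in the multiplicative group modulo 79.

φ(79) = 79 − 1 = 78 = 2 · 3 · 13.
Since (Z/79Z)^× is cyclic of order 78, the number of elements of order d is φ(d) when d | 78 and 0 otherwise.
78 = 2 · 3 · 13 divides 78, and φ(78) = 24.

24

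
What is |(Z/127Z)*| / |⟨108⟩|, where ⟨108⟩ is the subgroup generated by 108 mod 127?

21

By Lagrange's theorem, ord_127(108) divides φ(127) = 127 − 1 = 126 = 2 · 3^2 · 7.
Divisors of 126: 1, 2, 3, 6, 7, 9, 14, 18, 21, 42, 63, 126.
Test each divisor d:
108^1 ≡ 108 (mod 127)
108^2 ≡ 107 (mod 127)
108^3 ≡ 126 (mod 127)
108^6 ≡ 1 (mod 127) ✓
Thus |⟨108⟩| = ord(108) = 6.
[(Z/127Z)^× : ⟨108⟩] = 126/6 = 21.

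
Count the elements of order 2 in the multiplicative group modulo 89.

1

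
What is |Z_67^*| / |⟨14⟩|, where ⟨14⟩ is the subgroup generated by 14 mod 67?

6

Since 14 ∈ (Z/67Z)^×, its order divides φ(67) = 67 − 1 = 66 = 2 · 3 · 11.
Divisors of 66: 1, 2, 3, 6, 11, 22, 33, 66.
Evaluate successive powers at the divisors of 66:
14^1 ≡ 14
14^2 ≡ 62
14^3 ≡ 64
14^6 ≡ 9
14^11 ≡ 1
So ord_67(14) = 11, hence |⟨14⟩| = 11.
[(Z/67Z)^× : ⟨14⟩] = 66/11 = 6.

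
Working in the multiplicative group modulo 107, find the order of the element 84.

106

By Lagrange's theorem, ord_107(84) divides φ(107) = 107 − 1 = 106 = 2 · 53.
Divisors of 106: 1, 2, 53, 106.
Evaluate successive powers at the divisors of 106:
84^1 ≡ 84
84^2 ≡ 101
84^53 ≡ 106
84^106 ≡ 1
Hence ord(84) = 106.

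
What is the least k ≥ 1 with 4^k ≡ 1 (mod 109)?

18

Since 4 ∈ (Z/109Z)^×, its order divides φ(109) = 109 − 1 = 108 = 2^2 · 3^3.
Divisors of 108: 1, 2, 3, 4, 6, 9, 12, 18, 27, 36, 54, 108.
Check 4^d mod 109 for each divisor in increasing order:
4^1 ≡ 4
4^2 ≡ 16
4^3 ≡ 64
4^4 ≡ 38
4^6 ≡ 63
4^9 ≡ 108
4^12 ≡ 45
4^18 ≡ 1
The smallest such exponent is 18, so the order of 4 is 18.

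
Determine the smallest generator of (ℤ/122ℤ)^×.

φ(122) = φ(2)·φ(61) = 1·60 = 60 = 2^2 · 3 · 5.
Test candidates g = 2, 3, … against the prime factors q ∈ {2, 3, 5} of φ(122): g is a generator iff g^(60/q) ≢ 1 for every such q.
g = 2: gcd(2, 122) = 2 > 1, not a unit — skip.
g = 3: 3^30 ≡ 1 — hits 1, so not a primitive root.
g = 4: gcd(4, 122) = 2 > 1, not a unit — skip.
g = 5: 5^30 ≡ 1 — hits 1, so not a primitive root.
g = 6: gcd(6, 122) = 2 > 1, not a unit — skip.
g = 7: 7^30 ≡ 121; 7^20 ≡ 47; 7^12 ≡ 95 — none is 1, so 7 is a primitive root.
So 7 is the smallest generator of (Z/122Z)^×.

7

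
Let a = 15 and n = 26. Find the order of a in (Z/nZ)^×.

The order of 15 must divide φ(26) = φ(2)·φ(13) = 1·12 = 12 = 2^2 · 3.
Divisors of 12: 1, 2, 3, 4, 6, 12.
Compute 15^d (mod 26) for the divisors d until we hit 1:
15^1 ≡ 15
15^2 ≡ 17
15^3 ≡ 21
15^4 ≡ 3
15^6 ≡ 25
15^12 ≡ 1
So ord_26(15) = 12.

12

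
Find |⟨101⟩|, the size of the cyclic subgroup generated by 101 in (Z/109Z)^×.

The order of 101 must divide φ(109) = 109 − 1 = 108 = 2^2 · 3^3.
Divisors of 108: 1, 2, 3, 4, 6, 9, 12, 18, 27, 36, 54, 108.
Check 101^d mod 109 for each divisor in increasing order:
101^1 ≡ 101
101^2 ≡ 64
101^3 ≡ 33
101^4 ≡ 63
101^6 ≡ 108
101^9 ≡ 76
101^12 ≡ 1
The smallest such exponent is 12, so the order of 101 is 12.

12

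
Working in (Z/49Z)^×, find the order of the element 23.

21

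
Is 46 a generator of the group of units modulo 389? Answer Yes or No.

No

φ(389) = 389 − 1 = 388 = 2^2 · 97.
Test 46^(388/q) mod 389 for each prime factor q of 388:
46^194 ≡ 1 (mod 389)  [q = 2: ≡ 1 ✗]
46^4 ≡ 66 (mod 389)  [q = 97: ≢ 1 ✓]
Since 46^194 ≡ 1, the order of 46 divides 194 < 388, so 46 is not a primitive root.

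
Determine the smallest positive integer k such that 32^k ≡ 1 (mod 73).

Since 32 ∈ (Z/73Z)^×, its order divides φ(73) = 73 − 1 = 72 = 2^3 · 3^2.
Divisors of 72: 1, 2, 3, 4, 6, 8, 9, 12, 18, 24, 36, 72.
Test each divisor d:
32^1 ≡ 32 (mod 73)
32^2 ≡ 2 (mod 73)
32^3 ≡ 64 (mod 73)
32^4 ≡ 4 (mod 73)
32^6 ≡ 8 (mod 73)
32^8 ≡ 16 (mod 73)
32^9 ≡ 1 (mod 73) ✓
Hence ord(32) = 9.

9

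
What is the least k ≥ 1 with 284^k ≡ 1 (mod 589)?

6

ord(284) | φ(589) = φ(19·31) = (19−1)·(31−1) = 18·30 = 540 = 2^2 · 3^3 · 5.
Divisors of 540: 1, 2, 3, 4, 5, 6, 9, 10, 12, 15, 18, 20, 27, 30, 36, 45, 54, 60, 90, 108, 135, 180, 270, 540.
Test each divisor d:
284^1 ≡ 284 (mod 589)
284^2 ≡ 552 (mod 589)
284^3 ≡ 94 (mod 589)
284^4 ≡ 191 (mod 589)
284^5 ≡ 56 (mod 589)
284^6 ≡ 1 (mod 589) ✓
Therefore the multiplicative order of 284 modulo 589 is 6.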